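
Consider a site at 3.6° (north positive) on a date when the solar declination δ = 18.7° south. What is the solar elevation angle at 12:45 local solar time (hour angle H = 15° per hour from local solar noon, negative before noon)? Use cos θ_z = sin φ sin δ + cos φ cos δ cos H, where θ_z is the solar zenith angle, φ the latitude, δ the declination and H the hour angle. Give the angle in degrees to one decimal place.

65.1°

Hour angle H = 15° × (12.75 − 12) = 11.25°.
cos θ_z = sin φ sin δ + cos φ cos δ cos H = (0.0628)(-0.3206) + (0.9980)(0.9472)(0.9808) = 0.9070.
θ_z = arccos(0.9070) = 24.91°, so the elevation is 90° − 24.91° = 65.09°.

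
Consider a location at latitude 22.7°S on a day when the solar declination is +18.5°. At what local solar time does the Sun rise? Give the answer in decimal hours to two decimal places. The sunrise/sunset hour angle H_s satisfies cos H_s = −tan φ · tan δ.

−tan φ tan δ = −(-0.4183)(0.3346) = 0.1400; H_s = arccos(0.1400) = 81.95°.
Sunrise is at 12 − H_s/15 = 12 − 5.463 = 6.537 h local solar time.

6.54 h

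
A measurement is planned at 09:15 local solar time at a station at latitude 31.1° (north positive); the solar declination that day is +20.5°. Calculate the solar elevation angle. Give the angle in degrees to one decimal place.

51.6°

Hour angle H = 15° × (9.25 − 12) = -41.25°.
With φ = 31.1°, δ = 20.5°, H = -41.25°: sin φ sin δ = 0.1809, cos φ cos δ cos H = 0.6030, so cos θ_z = 0.7839.
θ_z = arccos(0.7839) = 38.38°, so the elevation is 90° − 38.38° = 51.62°.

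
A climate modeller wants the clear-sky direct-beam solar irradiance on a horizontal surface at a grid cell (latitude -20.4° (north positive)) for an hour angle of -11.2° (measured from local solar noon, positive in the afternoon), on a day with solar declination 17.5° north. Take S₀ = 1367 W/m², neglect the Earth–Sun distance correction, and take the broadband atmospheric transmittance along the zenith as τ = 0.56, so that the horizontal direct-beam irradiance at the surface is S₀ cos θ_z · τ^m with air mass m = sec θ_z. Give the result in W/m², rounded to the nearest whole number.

cos θ_z = sin φ sin δ + cos φ cos δ cos H = (-0.3486)(0.3007) + (0.9373)(0.9537)(0.9810) = 0.7721.
Air mass m = 1/cos θ_z = 1/0.7721 = 1.295; τ^m = 0.56^1.295 = 0.4720.
Surface direct beam = 1367 × 0.7721 × 0.4720 = 498.18 W/m².

498 W/m²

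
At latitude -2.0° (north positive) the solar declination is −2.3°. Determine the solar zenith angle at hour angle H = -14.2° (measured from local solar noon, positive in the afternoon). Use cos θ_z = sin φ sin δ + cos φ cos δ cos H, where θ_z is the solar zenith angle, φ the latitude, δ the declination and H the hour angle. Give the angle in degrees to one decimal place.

14.2°

cos θ_z = sin φ sin δ + cos φ cos δ cos H = (-0.0349)(-0.0401) + (0.9994)(0.9992)(0.9694) = 0.9694.
θ_z = arccos(0.9694) = 14.21°.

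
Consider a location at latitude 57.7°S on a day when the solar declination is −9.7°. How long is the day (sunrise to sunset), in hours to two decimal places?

The sunset hour angle satisfies cos H_s = −tan φ tan δ = -0.2704, giving H_s = 105.69°.
Day length = 2 H_s / 15° h⁻¹ = 211.38° / 15 = 14.092 h.

14.09 hours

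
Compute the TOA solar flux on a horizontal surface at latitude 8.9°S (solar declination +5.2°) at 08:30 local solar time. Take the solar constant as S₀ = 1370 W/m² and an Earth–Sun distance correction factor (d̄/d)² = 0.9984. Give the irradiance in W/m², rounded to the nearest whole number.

Hour angle H = 15° × (8.5 − 12) = -52.50°.
With φ = -8.9°, δ = 5.2°, H = -52.50°: sin φ sin δ = -0.0140, cos φ cos δ cos H = 0.5990, so cos θ_z = 0.5850.
Top-of-atmosphere irradiance = S₀ (d̄/d)² cos θ_z = 1370 × 0.9984 × 0.5850 = 800.17 W/m².

800 W/m²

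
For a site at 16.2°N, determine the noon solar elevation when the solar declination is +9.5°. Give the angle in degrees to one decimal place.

83.3°

At local solar noon the hour angle is zero, so the elevation is 90° − |φ − δ| = 90° − |16.2° − (9.5°)| = 90° − 6.7° = 83.3°.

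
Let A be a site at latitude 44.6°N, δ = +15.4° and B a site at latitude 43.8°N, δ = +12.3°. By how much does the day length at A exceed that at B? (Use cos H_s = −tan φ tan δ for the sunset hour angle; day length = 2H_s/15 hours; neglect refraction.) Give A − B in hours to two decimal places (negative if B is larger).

A: H_s = arccos(−tan 44.6° · tan 15.4°) = 105.76°, so 2H_s/15 = 14.1013 h.
B: H_s = arccos(−tan 43.8° · tan 12.3°) = 102.07°, so 2H_s/15 = 13.6093 h.
A − B = 14.1013 − 13.6093 = 0.4920 h.

+0.49 h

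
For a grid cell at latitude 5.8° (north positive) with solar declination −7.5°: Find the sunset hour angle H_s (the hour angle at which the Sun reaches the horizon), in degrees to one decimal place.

cos H_s = −tan(5.8°) · tan(-7.5°) = 0.0134, so H_s = arccos(0.0134) = 89.23°.

89.2°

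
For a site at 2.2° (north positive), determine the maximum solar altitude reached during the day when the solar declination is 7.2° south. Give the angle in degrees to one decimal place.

80.6°

At local solar noon the hour angle is zero, so the elevation is 90° − |φ − δ| = 90° − |2.2° − (-7.2°)| = 90° − 9.4° = 80.6°.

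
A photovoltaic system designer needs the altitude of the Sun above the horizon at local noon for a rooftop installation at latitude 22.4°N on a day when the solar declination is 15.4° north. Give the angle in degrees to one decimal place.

83.0°

At local solar noon the hour angle is zero, so the elevation is 90° − |φ − δ| = 90° − |22.4° − (15.4°)| = 90° − 7.0° = 83.0°.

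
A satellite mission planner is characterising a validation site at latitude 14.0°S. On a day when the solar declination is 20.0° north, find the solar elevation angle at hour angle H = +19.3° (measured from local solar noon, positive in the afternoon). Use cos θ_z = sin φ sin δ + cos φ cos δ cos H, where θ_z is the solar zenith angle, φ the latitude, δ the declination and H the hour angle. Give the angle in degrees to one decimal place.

51.1°

cos θ_z = sin φ sin δ + cos φ cos δ cos H = (-0.2419)(0.3420) + (0.9703)(0.9397)(0.9438) = 0.7778.
θ_z = arccos(0.7778) = 38.94°, so the elevation is 90° − 38.94° = 51.06°.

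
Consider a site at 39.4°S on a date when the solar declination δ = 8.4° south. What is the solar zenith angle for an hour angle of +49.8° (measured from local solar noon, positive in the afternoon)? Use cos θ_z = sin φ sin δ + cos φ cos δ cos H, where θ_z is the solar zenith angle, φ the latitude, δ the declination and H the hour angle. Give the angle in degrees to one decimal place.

cos θ_z = sin φ sin δ + cos φ cos δ cos H = (-0.6347)(-0.1461) + (0.7727)(0.9893)(0.6455) = 0.5862.
θ_z = arccos(0.5862) = 54.11°.

54.1°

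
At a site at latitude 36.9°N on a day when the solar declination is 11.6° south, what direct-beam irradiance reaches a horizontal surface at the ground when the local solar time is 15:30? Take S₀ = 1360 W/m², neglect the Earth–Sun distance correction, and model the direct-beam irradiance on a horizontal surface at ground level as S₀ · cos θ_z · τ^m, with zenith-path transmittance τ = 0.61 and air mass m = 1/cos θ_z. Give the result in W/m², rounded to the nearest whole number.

Hour angle H = 15° × (15.5 − 12) = 52.50°.
cos θ_z = sin(36.9°) sin(-11.6°) + cos(36.9°) cos(-11.6°) cos(52.50°) = -0.1207 + 0.4769 = 0.3562.
Air mass m = 1/cos θ_z = 1/0.3562 = 2.807; τ^m = 0.61^2.807 = 0.2497.
Surface direct beam = 1360 × 0.3562 × 0.2497 = 120.96 W/m².

121 W/m²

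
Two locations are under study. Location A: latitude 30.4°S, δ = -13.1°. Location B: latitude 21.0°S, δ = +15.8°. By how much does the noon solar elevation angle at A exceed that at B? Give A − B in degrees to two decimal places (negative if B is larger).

+19.50°

A: 90° − |-30.4 − (-13.1)| = 72.70°.
B: 90° − |-21.0 − (15.8)| = 53.20°.
A − B = 72.70 − 53.20 = 19.50°.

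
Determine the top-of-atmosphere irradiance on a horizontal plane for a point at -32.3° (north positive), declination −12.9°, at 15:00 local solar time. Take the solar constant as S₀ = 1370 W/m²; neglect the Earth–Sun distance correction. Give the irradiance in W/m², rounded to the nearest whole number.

Hour angle H = 15° × (15 − 12) = 45.00°.
cos θ_z = sin φ sin δ + cos φ cos δ cos H = (-0.5344)(-0.2233) + (0.8453)(0.9748)(0.7071) = 0.7020.
Top-of-atmosphere irradiance = S₀ cos θ_z = 1370 × 0.7020 = 961.74 W/m².

962 W/m²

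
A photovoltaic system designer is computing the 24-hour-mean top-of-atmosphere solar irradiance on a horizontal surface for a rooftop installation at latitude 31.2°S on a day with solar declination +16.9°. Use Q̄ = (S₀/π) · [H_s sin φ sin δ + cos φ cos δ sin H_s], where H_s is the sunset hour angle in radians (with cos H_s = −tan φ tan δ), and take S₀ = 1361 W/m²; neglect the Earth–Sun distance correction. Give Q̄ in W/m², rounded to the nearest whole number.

−tan φ tan δ = −(-0.6056)(0.3038) = 0.1840; H_s = arccos(0.1840) = 79.40°. In radians, H_s = 1.3858.
H_s sin φ sin δ = 1.3858 × -0.5180 × 0.2907 = -0.2087.
cos φ cos δ sin H_s = 0.8554 × 0.9568 × 0.9829 = 0.8045.
Q̄ = (1361/π) × (-0.2087 + 0.8045) = 433.22 × 0.5958 = 258.11 W/m².

258 W/m²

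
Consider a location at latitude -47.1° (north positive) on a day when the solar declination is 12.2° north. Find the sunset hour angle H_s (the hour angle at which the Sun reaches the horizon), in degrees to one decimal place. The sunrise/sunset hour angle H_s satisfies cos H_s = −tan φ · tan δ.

76.5°

−tan φ tan δ = −(-1.0761)(0.2162) = 0.2327; H_s = arccos(0.2327) = 76.54°.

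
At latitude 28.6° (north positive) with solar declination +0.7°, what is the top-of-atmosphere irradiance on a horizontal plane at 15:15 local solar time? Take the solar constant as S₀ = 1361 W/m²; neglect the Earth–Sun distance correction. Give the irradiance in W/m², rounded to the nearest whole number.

Hour angle H = 15° × (15.25 − 12) = 48.75°.
With φ = 28.6°, δ = 0.7°, H = 48.75°: sin φ sin δ = 0.0058, cos φ cos δ cos H = 0.5789, so cos θ_z = 0.5847.
Top-of-atmosphere irradiance = S₀ cos θ_z = 1361 × 0.5847 = 795.78 W/m².

796 W/m²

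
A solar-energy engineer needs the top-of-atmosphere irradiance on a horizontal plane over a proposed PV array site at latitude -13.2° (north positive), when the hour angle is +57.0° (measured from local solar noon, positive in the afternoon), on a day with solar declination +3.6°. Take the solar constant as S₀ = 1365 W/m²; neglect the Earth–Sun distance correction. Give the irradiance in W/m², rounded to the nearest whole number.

703 W/m²

cos θ_z = sin(-13.2°) sin(3.6°) + cos(-13.2°) cos(3.6°) cos(57.00°) = -0.0143 + 0.5292 = 0.5149.
Top-of-atmosphere irradiance = S₀ cos θ_z = 1365 × 0.5149 = 702.84 W/m².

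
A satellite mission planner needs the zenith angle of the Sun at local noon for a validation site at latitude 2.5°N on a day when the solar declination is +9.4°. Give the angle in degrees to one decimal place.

At local solar noon the hour angle is zero, so the zenith angle is |φ − δ| = |2.5° − (9.4°)| = 6.9°.

6.9°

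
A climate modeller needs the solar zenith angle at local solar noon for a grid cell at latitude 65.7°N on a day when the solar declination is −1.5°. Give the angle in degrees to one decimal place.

67.2°

At local solar noon the hour angle is zero, so the zenith angle is |φ − δ| = |65.7° − (-1.5°)| = 67.2°.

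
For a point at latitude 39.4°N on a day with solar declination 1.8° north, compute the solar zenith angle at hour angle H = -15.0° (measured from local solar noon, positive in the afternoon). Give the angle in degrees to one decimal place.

40.0°

With φ = 39.4°, δ = 1.8°, H = -15.00°: sin φ sin δ = 0.0199, cos φ cos δ cos H = 0.7460, so cos θ_z = 0.7659.
θ_z = arccos(0.7659) = 40.01°.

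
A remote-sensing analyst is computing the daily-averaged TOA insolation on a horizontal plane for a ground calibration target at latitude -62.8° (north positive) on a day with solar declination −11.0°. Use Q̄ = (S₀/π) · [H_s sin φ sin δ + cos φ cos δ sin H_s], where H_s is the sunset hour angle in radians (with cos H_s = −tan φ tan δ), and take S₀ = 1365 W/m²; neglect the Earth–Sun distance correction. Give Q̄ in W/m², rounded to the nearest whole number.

The sunset hour angle satisfies cos H_s = −tan φ tan δ = -0.3782, giving H_s = 112.22°. In radians, H_s = 1.9586.
H_s sin φ sin δ = 1.9586 × -0.8894 × -0.1908 = 0.3324.
cos φ cos δ sin H_s = 0.4571 × 0.9816 × 0.9257 = 0.4154.
Q̄ = (1365/π) × (0.3324 + 0.4154) = 434.49 × 0.7478 = 324.91 W/m².

325 W/m²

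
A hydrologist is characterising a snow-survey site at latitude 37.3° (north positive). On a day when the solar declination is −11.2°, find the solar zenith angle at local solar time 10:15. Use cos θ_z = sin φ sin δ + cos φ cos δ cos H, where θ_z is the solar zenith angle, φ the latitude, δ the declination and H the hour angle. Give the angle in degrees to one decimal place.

Hour angle H = 15° × (10.25 − 12) = -26.25°.
cos θ_z = sin φ sin δ + cos φ cos δ cos H = (0.6060)(-0.1942) + (0.7955)(0.9810)(0.8969) = 0.5822.
θ_z = arccos(0.5822) = 54.39°.

54.4°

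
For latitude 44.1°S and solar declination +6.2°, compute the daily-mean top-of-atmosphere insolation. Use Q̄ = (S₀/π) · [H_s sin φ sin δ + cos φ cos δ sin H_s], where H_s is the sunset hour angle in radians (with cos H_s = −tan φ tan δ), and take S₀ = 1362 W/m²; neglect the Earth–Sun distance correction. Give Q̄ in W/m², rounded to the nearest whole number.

260 W/m²

The sunset hour angle satisfies cos H_s = −tan φ tan δ = 0.1053, giving H_s = 83.96°. In radians, H_s = 1.4654.
H_s sin φ sin δ = 1.4654 × -0.6959 × 0.1080 = -0.1101.
cos φ cos δ sin H_s = 0.7181 × 0.9942 × 0.9945 = 0.7100.
Q̄ = (1362/π) × (-0.1101 + 0.7100) = 433.54 × 0.5999 = 260.08 W/m².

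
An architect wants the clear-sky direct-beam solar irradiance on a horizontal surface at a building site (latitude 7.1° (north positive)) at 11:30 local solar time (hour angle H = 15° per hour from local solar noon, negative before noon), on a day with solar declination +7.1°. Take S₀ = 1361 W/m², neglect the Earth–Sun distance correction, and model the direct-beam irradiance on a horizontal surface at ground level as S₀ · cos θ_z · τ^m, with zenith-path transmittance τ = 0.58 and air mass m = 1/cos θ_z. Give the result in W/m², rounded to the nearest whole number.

779 W/m²

Hour angle H = 15° × (11.5 − 12) = -7.50°.
cos θ_z = sin φ sin δ + cos φ cos δ cos H = (0.1236)(0.1236) + (0.9923)(0.9923)(0.9914) = 0.9915.
Air mass m = 1/cos θ_z = 1/0.9915 = 1.009; τ^m = 0.58^1.009 = 0.5772.
Surface direct beam = 1361 × 0.9915 × 0.5772 = 778.89 W/m².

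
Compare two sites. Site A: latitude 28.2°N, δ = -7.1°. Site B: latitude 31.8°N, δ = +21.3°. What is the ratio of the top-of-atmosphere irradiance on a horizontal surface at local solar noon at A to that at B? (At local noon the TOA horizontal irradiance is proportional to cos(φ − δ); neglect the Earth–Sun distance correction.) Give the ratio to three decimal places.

0.830

A: cos θ_z = cos(28.2° − (-7.1°)) = 0.8161.
B: cos θ_z = cos(31.8° − (21.3°)) = 0.9833.
Ratio A/B = 0.8161 / 0.9833 = 0.8300.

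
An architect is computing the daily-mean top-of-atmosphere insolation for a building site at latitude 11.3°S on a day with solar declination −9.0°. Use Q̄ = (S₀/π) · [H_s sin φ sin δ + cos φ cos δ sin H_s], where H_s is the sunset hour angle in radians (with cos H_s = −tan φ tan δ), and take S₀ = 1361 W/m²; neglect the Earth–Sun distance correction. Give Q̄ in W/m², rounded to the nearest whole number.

441 W/m²

cos H_s = −tan(-11.3°) · tan(-9.0°) = -0.0316, so H_s = arccos(-0.0316) = 91.81°. In radians, H_s = 1.6024.
H_s sin φ sin δ = 1.6024 × -0.1959 × -0.1564 = 0.0491.
cos φ cos δ sin H_s = 0.9806 × 0.9877 × 0.9995 = 0.9681.
Q̄ = (1361/π) × (0.0491 + 0.9681) = 433.22 × 1.0172 = 440.67 W/m².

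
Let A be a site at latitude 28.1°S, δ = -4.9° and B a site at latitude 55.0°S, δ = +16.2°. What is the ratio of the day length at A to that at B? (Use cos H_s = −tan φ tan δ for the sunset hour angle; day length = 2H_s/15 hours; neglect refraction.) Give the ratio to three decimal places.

1.414

A: H_s = arccos(−tan -28.1° · tan -4.9°) = 92.62°, so 2H_s/15 = 12.3493 h.
B: H_s = arccos(−tan -55.0° · tan 16.2°) = 65.49°, so 2H_s/15 = 8.7320 h.
Ratio A/B = 12.3493 / 8.7320 = 1.4143.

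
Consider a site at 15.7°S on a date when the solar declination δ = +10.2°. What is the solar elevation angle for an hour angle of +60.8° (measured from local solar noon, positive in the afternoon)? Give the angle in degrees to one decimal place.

cos θ_z = sin(-15.7°) sin(10.2°) + cos(-15.7°) cos(10.2°) cos(60.80°) = -0.0479 + 0.4622 = 0.4143.
θ_z = arccos(0.4143) = 65.52°, so the elevation is 90° − 65.52° = 24.48°.

24.5°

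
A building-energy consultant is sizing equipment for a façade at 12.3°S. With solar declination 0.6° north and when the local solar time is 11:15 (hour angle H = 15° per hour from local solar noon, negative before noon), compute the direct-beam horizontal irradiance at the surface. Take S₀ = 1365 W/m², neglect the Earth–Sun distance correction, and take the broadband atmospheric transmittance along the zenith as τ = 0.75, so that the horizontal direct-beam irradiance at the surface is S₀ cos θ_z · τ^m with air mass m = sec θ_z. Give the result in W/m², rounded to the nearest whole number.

966 W/m²

Hour angle H = 15° × (11.25 − 12) = -11.25°.
cos θ_z = sin(-12.3°) sin(0.6°) + cos(-12.3°) cos(0.6°) cos(-11.25°) = -0.0022 + 0.9582 = 0.9560.
Air mass m = 1/cos θ_z = 1/0.9560 = 1.046; τ^m = 0.75^1.046 = 0.7401.
Surface direct beam = 1365 × 0.9560 × 0.7401 = 965.79 W/m².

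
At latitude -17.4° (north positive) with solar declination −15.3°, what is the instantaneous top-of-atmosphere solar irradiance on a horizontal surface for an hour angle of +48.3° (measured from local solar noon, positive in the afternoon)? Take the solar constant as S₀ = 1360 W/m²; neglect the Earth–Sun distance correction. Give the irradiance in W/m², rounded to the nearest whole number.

940 W/m²

cos θ_z = sin(-17.4°) sin(-15.3°) + cos(-17.4°) cos(-15.3°) cos(48.30°) = 0.0789 + 0.6123 = 0.6912.
Top-of-atmosphere irradiance = S₀ cos θ_z = 1360 × 0.6912 = 940.03 W/m².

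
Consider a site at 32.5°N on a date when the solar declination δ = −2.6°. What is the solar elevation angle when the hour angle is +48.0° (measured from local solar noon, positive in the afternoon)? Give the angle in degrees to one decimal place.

32.6°

cos θ_z = sin φ sin δ + cos φ cos δ cos H = (0.5373)(-0.0454) + (0.8434)(0.9990)(0.6691) = 0.5394.
θ_z = arccos(0.5394) = 57.36°, so the elevation is 90° − 57.36° = 32.64°.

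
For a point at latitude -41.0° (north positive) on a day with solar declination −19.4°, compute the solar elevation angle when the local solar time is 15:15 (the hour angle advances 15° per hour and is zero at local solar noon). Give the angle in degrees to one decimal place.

Hour angle H = 15° × (15.25 − 12) = 48.75°.
cos θ_z = sin φ sin δ + cos φ cos δ cos H = (-0.6561)(-0.3322) + (0.7547)(0.9432)(0.6593) = 0.6873.
θ_z = arccos(0.6873) = 46.58°, so the elevation is 90° − 46.58° = 43.42°.

43.4°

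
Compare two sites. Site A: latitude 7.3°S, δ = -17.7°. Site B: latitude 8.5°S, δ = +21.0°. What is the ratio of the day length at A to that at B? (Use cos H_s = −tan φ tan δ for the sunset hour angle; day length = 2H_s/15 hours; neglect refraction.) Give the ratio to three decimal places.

A: H_s = arccos(−tan -7.3° · tan -17.7°) = 92.34°, so 2H_s/15 = 12.3120 h.
B: H_s = arccos(−tan -8.5° · tan 21.0°) = 86.71°, so 2H_s/15 = 11.5613 h.
Ratio A/B = 12.3120 / 11.5613 = 1.0649.

1.065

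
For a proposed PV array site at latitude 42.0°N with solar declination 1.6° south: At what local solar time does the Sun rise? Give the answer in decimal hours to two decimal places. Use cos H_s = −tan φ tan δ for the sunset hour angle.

The sunset hour angle satisfies cos H_s = −tan φ tan δ = 0.0252, giving H_s = 88.56°.
Sunrise is at 12 − H_s/15 = 12 − 5.904 = 6.096 h local solar time.

6.10 h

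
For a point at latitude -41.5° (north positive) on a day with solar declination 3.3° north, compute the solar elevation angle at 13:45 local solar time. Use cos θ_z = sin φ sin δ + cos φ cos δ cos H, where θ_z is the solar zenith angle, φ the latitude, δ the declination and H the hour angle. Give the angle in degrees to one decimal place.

Hour angle H = 15° × (13.75 − 12) = 26.25°.
cos θ_z = sin φ sin δ + cos φ cos δ cos H = (-0.6626)(0.0576) + (0.7490)(0.9983)(0.8969) = 0.6325.
θ_z = arccos(0.6325) = 50.77°, so the elevation is 90° − 50.77° = 39.23°.

39.2°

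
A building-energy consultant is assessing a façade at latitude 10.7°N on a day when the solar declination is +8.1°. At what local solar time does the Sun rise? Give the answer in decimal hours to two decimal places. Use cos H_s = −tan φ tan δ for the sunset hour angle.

5.90 h

The sunset hour angle satisfies cos H_s = −tan φ tan δ = -0.0269, giving H_s = 91.54°.
Sunrise is at 12 − H_s/15 = 12 − 6.103 = 5.897 h local solar time.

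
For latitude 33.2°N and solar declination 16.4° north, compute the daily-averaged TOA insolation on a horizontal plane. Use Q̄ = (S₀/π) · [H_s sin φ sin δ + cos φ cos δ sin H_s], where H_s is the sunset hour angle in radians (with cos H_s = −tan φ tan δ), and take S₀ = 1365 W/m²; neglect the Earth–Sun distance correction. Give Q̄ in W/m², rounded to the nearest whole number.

cos H_s = −tan(33.2°) · tan(16.4°) = -0.1926, so H_s = arccos(-0.1926) = 101.10°. In radians, H_s = 1.7645.
H_s sin φ sin δ = 1.7645 × 0.5476 × 0.2823 = 0.2728.
cos φ cos δ sin H_s = 0.8368 × 0.9593 × 0.9813 = 0.7877.
Q̄ = (1365/π) × (0.2728 + 0.7877) = 434.49 × 1.0605 = 460.78 W/m².

461 W/m²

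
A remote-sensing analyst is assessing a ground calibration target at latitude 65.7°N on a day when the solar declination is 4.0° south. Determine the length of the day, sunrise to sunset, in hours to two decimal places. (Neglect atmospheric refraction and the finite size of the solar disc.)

cos H_s = −tan(65.7°) · tan(-4.0°) = 0.1549, so H_s = arccos(0.1549) = 81.09°.
Day length = 2 H_s / 15° h⁻¹ = 162.18° / 15 = 10.812 h.

10.81 hours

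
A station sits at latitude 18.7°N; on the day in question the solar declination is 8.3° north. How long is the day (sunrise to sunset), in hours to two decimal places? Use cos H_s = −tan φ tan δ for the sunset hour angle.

The sunset hour angle satisfies cos H_s = −tan φ tan δ = -0.0494, giving H_s = 92.83°.
Day length = 2 H_s / 15° h⁻¹ = 185.66° / 15 = 12.377 h.

12.38 hours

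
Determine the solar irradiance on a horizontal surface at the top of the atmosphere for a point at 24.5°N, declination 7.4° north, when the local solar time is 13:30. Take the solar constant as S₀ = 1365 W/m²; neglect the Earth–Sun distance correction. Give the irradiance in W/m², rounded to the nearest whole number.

1211 W/m²

Hour angle H = 15° × (13.5 − 12) = 22.50°.
cos θ_z = sin(24.5°) sin(7.4°) + cos(24.5°) cos(7.4°) cos(22.50°) = 0.0534 + 0.8337 = 0.8871.
Top-of-atmosphere irradiance = S₀ cos θ_z = 1365 × 0.8871 = 1210.89 W/m².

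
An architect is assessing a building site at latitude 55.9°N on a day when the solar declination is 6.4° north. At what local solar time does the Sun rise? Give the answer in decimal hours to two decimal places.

5.36 h

cos H_s = −tan(55.9°) · tan(6.4°) = -0.1657, so H_s = arccos(-0.1657) = 99.54°.
Sunrise is at 12 − H_s/15 = 12 − 6.636 = 5.364 h local solar time.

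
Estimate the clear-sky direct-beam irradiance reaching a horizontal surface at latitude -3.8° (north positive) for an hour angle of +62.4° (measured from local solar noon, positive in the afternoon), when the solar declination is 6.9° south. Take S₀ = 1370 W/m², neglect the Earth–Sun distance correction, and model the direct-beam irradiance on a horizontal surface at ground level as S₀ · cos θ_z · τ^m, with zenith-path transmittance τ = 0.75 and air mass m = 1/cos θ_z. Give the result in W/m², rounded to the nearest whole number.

345 W/m²

cos θ_z = sin φ sin δ + cos φ cos δ cos H = (-0.0663)(-0.1201) + (0.9978)(0.9928)(0.4633) = 0.4669.
Air mass m = 1/cos θ_z = 1/0.4669 = 2.142; τ^m = 0.75^2.142 = 0.5400.
Surface direct beam = 1370 × 0.4669 × 0.5400 = 345.41 W/m².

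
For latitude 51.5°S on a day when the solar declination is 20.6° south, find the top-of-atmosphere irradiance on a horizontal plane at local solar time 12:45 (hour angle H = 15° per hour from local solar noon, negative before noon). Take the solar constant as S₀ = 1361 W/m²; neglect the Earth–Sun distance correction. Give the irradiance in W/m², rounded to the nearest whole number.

1153 W/m²

Hour angle H = 15° × (12.75 − 12) = 11.25°.
cos θ_z = sin(-51.5°) sin(-20.6°) + cos(-51.5°) cos(-20.6°) cos(11.25°) = 0.2754 + 0.5715 = 0.8469.
Top-of-atmosphere irradiance = S₀ cos θ_z = 1361 × 0.8469 = 1152.63 W/m².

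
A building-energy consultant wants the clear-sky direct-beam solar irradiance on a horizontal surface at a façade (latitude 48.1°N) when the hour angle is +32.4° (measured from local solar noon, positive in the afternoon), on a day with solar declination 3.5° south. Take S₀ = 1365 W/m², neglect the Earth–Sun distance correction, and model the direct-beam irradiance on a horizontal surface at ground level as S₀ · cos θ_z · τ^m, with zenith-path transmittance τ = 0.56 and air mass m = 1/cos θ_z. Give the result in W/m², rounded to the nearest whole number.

230 W/m²

With φ = 48.1°, δ = -3.5°, H = 32.40°: sin φ sin δ = -0.0454, cos φ cos δ cos H = 0.5628, so cos θ_z = 0.5174.
Air mass m = 1/cos θ_z = 1/0.5174 = 1.933; τ^m = 0.56^1.933 = 0.3260.
Surface direct beam = 1365 × 0.5174 × 0.3260 = 230.24 W/m².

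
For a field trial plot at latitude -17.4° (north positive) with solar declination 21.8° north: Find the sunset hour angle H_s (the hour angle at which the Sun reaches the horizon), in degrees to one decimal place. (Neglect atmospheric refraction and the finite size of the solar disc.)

−tan φ tan δ = −(-0.3134)(0.4000) = 0.1254; H_s = arccos(0.1254) = 82.80°.

82.8°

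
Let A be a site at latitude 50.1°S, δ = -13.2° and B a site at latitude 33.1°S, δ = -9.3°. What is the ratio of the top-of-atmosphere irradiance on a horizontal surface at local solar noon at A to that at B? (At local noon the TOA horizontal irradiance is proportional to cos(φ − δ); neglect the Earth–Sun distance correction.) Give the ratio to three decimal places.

0.874

A: cos θ_z = cos(-50.1° − (-13.2°)) = 0.7997.
B: cos θ_z = cos(-33.1° − (-9.3°)) = 0.9150.
Ratio A/B = 0.7997 / 0.9150 = 0.8740.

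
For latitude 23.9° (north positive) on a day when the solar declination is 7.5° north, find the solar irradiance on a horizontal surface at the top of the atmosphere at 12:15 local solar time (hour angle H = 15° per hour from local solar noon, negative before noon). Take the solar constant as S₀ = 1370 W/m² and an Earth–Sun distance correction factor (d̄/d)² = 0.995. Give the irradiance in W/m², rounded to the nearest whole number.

1305 W/m²

Hour angle H = 15° × (12.25 − 12) = 3.75°.
cos θ_z = sin φ sin δ + cos φ cos δ cos H = (0.4051)(0.1305) + (0.9143)(0.9914)(0.9979) = 0.9574.
Top-of-atmosphere irradiance = S₀ (d̄/d)² cos θ_z = 1370 × 0.995 × 0.9574 = 1305.08 W/m².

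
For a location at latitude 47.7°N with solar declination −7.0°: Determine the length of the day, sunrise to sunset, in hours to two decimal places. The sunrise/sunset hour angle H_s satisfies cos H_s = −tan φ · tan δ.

cos H_s = −tan(47.7°) · tan(-7.0°) = 0.1349, so H_s = arccos(0.1349) = 82.25°.
Day length = 2 H_s / 15° h⁻¹ = 164.50° / 15 = 10.967 h.

10.97 hours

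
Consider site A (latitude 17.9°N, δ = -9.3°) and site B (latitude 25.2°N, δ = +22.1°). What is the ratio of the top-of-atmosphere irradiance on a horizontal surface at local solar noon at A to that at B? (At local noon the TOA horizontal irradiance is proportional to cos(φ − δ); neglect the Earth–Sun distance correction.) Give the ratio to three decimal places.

0.891

A: cos θ_z = cos(17.9° − (-9.3°)) = 0.8894.
B: cos θ_z = cos(25.2° − (22.1°)) = 0.9985.
Ratio A/B = 0.8894 / 0.9985 = 0.8907.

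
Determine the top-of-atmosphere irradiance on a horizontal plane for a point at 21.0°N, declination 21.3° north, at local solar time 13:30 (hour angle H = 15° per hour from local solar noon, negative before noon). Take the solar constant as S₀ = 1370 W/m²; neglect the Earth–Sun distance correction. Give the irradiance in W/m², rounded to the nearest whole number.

1279 W/m²

Hour angle H = 15° × (13.5 − 12) = 22.50°.
With φ = 21.0°, δ = 21.3°, H = 22.50°: sin φ sin δ = 0.1302, cos φ cos δ cos H = 0.8036, so cos θ_z = 0.9338.
Top-of-atmosphere irradiance = S₀ cos θ_z = 1370 × 0.9338 = 1279.31 W/m².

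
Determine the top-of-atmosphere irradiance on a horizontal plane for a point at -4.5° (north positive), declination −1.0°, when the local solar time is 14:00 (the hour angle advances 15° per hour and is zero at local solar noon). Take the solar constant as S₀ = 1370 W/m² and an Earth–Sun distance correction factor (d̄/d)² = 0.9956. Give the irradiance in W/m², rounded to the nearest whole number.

1179 W/m²

Hour angle H = 15° × (14 − 12) = 30.00°.
cos θ_z = sin φ sin δ + cos φ cos δ cos H = (-0.0785)(-0.0175) + (0.9969)(0.9998)(0.8660) = 0.8645.
Top-of-atmosphere irradiance = S₀ (d̄/d)² cos θ_z = 1370 × 0.9956 × 0.8645 = 1179.15 W/m².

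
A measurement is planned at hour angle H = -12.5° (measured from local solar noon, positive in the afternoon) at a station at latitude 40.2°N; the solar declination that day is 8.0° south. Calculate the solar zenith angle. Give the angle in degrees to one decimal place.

With φ = 40.2°, δ = -8.0°, H = -12.50°: sin φ sin δ = -0.0898, cos φ cos δ cos H = 0.7384, so cos θ_z = 0.6486.
θ_z = arccos(0.6486) = 49.56°.

49.6°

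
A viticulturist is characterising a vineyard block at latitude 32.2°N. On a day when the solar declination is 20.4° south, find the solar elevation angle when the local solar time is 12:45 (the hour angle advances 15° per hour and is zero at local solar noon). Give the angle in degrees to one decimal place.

36.3°

Hour angle H = 15° × (12.75 − 12) = 11.25°.
cos θ_z = sin(32.2°) sin(-20.4°) + cos(32.2°) cos(-20.4°) cos(11.25°) = -0.1857 + 0.7779 = 0.5922.
θ_z = arccos(0.5922) = 53.69°, so the elevation is 90° − 53.69° = 36.31°.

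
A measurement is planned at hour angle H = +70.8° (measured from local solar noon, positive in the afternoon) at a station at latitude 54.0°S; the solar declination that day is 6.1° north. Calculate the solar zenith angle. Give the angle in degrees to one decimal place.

cos θ_z = sin φ sin δ + cos φ cos δ cos H = (-0.8090)(0.1063) + (0.5878)(0.9943)(0.3289) = 0.1062.
θ_z = arccos(0.1062) = 83.90°.

83.9°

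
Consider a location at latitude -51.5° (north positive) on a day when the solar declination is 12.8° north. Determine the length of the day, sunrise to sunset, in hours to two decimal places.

The sunset hour angle satisfies cos H_s = −tan φ tan δ = 0.2856, giving H_s = 73.41°.
Day length = 2 H_s / 15° h⁻¹ = 146.82° / 15 = 9.788 h.

9.79 hours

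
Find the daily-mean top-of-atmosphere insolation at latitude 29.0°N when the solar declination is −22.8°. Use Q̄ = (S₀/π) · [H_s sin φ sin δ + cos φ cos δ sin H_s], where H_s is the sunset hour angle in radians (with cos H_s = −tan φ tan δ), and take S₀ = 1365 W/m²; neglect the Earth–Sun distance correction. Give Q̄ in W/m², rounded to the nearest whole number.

The sunset hour angle satisfies cos H_s = −tan φ tan δ = 0.2330, giving H_s = 76.53°. In radians, H_s = 1.3357.
H_s sin φ sin δ = 1.3357 × 0.4848 × -0.3875 = -0.2509.
cos φ cos δ sin H_s = 0.8746 × 0.9219 × 0.9725 = 0.7841.
Q̄ = (1365/π) × (-0.2509 + 0.7841) = 434.49 × 0.5332 = 231.67 W/m².

232 W/m²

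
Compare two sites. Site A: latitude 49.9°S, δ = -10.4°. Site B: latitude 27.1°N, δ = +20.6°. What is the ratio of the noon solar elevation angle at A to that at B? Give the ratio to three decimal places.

0.605

A: 90° − |-49.9 − (-10.4)| = 50.50°.
B: 90° − |27.1 − (20.6)| = 83.50°.
Ratio A/B = 50.5000 / 83.5000 = 0.6048.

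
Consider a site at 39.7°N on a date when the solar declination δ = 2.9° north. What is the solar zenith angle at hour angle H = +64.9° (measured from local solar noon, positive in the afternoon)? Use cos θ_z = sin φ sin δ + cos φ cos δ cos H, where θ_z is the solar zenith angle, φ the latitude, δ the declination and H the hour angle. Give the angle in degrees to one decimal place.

69.0°

cos θ_z = sin φ sin δ + cos φ cos δ cos H = (0.6388)(0.0506) + (0.7694)(0.9987)(0.4242) = 0.3583.
θ_z = arccos(0.3583) = 69.00°.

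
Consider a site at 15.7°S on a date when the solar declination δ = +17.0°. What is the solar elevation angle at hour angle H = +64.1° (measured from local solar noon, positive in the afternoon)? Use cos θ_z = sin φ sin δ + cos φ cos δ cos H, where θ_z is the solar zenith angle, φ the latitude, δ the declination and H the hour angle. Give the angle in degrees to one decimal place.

cos θ_z = sin φ sin δ + cos φ cos δ cos H = (-0.2706)(0.2924) + (0.9627)(0.9563)(0.4368) = 0.3230.
θ_z = arccos(0.3230) = 71.16°, so the elevation is 90° − 71.16° = 18.84°.

18.8°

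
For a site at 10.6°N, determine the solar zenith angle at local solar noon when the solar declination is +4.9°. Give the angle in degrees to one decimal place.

At local solar noon the hour angle is zero, so the zenith angle is |φ − δ| = |10.6° − (4.9°)| = 5.7°.

5.7°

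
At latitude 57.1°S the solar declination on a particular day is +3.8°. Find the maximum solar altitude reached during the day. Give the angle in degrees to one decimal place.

At local solar noon the hour angle is zero, so the elevation is 90° − |φ − δ| = 90° − |-57.1° − (3.8°)| = 90° − 60.9° = 29.1°.

29.1°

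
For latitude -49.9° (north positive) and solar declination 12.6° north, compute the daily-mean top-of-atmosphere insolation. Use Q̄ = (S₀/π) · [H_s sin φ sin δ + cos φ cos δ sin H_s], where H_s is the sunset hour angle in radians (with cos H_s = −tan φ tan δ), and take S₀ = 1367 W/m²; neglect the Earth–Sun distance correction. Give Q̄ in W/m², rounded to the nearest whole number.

169 W/m²

−tan φ tan δ = −(-1.1875)(0.2235) = 0.2654; H_s = arccos(0.2654) = 74.61°. In radians, H_s = 1.3022.
H_s sin φ sin δ = 1.3022 × -0.7649 × 0.2181 = -0.2172.
cos φ cos δ sin H_s = 0.6441 × 0.9759 × 0.9641 = 0.6060.
Q̄ = (1367/π) × (-0.2172 + 0.6060) = 435.13 × 0.3888 = 169.18 W/m².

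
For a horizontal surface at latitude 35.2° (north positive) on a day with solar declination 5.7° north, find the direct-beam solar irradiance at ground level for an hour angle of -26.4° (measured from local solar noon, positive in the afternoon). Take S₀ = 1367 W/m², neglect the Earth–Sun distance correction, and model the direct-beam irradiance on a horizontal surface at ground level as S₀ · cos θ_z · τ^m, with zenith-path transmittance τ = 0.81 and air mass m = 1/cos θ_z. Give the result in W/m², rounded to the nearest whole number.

cos θ_z = sin(35.2°) sin(5.7°) + cos(35.2°) cos(5.7°) cos(-26.40°) = 0.0573 + 0.7283 = 0.7856.
Air mass m = 1/cos θ_z = 1/0.7856 = 1.273; τ^m = 0.81^1.273 = 0.7647.
Surface direct beam = 1367 × 0.7856 × 0.7647 = 821.22 W/m².

821 W/m²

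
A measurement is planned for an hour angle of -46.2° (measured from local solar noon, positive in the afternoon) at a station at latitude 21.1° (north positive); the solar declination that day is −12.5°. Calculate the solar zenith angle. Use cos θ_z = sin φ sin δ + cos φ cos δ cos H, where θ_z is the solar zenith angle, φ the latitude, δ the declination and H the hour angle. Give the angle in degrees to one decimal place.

56.5°

cos θ_z = sin φ sin δ + cos φ cos δ cos H = (0.3600)(-0.2164) + (0.9330)(0.9763)(0.6921) = 0.5525.
θ_z = arccos(0.5525) = 56.46°.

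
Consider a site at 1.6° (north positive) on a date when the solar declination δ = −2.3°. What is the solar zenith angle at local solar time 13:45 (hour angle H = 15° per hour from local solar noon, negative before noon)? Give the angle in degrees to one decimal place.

26.5°

Hour angle H = 15° × (13.75 − 12) = 26.25°.
cos θ_z = sin(1.6°) sin(-2.3°) + cos(1.6°) cos(-2.3°) cos(26.25°) = -0.0011 + 0.8958 = 0.8947.
θ_z = arccos(0.8947) = 26.53°.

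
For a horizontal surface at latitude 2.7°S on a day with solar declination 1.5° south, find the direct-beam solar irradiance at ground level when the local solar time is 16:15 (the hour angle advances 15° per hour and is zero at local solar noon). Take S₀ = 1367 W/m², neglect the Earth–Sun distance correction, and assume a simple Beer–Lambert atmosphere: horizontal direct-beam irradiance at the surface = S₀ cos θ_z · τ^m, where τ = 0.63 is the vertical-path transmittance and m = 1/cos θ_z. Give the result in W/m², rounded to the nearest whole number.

Hour angle H = 15° × (16.25 − 12) = 63.75°.
cos θ_z = sin(-2.7°) sin(-1.5°) + cos(-2.7°) cos(-1.5°) cos(63.75°) = 0.0012 + 0.4416 = 0.4428.
Air mass m = 1/cos θ_z = 1/0.4428 = 2.258; τ^m = 0.63^2.258 = 0.3523.
Surface direct beam = 1367 × 0.4428 × 0.3523 = 213.25 W/m².

213 W/m²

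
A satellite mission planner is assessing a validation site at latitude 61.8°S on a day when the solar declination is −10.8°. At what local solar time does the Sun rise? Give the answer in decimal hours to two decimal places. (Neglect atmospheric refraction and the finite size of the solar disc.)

4.61 h

cos H_s = −tan(-61.8°) · tan(-10.8°) = -0.3558, so H_s = arccos(-0.3558) = 110.84°.
Sunrise is at 12 − H_s/15 = 12 − 7.389 = 4.611 h local solar time.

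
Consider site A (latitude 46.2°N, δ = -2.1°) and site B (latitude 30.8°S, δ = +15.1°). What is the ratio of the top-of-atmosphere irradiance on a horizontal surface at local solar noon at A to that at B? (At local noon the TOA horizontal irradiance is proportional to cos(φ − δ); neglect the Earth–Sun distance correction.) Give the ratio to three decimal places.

0.956

A: cos θ_z = cos(46.2° − (-2.1°)) = 0.6652.
B: cos θ_z = cos(-30.8° − (15.1°)) = 0.6959.
Ratio A/B = 0.6652 / 0.6959 = 0.9559.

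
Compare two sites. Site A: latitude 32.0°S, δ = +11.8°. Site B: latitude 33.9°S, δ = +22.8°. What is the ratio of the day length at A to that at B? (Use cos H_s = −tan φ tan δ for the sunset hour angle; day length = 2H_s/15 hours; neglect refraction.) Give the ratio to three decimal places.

A: H_s = arccos(−tan -32.0° · tan 11.8°) = 82.50°, so 2H_s/15 = 11.0000 h.
B: H_s = arccos(−tan -33.9° · tan 22.8°) = 73.59°, so 2H_s/15 = 9.8120 h.
Ratio A/B = 11.0000 / 9.8120 = 1.1211.

1.121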